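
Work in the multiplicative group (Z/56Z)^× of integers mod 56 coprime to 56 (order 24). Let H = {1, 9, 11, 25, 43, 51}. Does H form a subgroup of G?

Yes

|H| = 6 divides |G| = 24, consistent with Lagrange.
H contains the identity, every element's inverse is in H, and H is closed under ·: it is a subgroup.
In fact H = ⟨51⟩.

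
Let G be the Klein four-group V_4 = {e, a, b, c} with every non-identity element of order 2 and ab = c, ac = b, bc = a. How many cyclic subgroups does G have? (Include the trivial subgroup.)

4

Each element a generates a cyclic subgroup ⟨a⟩; distinct elements may generate the same one (a cyclic group of order d has φ(d) generators).
Cyclic subgroups by order — order 1: 1; order 2: 3.
Total: 4.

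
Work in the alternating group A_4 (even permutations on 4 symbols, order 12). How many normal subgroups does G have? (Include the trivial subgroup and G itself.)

G has 10 subgroups. Checking conjugation-invariance by order — order 1: 1/1 normal; order 2: 0/3 normal; order 3: 0/4 normal; order 4: 1/1 normal; order 12: 1/1 normal.
Total normal subgroups: 3.

3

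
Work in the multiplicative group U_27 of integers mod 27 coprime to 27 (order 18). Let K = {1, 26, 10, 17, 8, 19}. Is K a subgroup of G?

|K| = 6 divides |G| = 18, consistent with Lagrange.
K contains the identity, every element's inverse is in K, and K is closed under ·: it is a subgroup.
In fact K = ⟨17⟩.

Yes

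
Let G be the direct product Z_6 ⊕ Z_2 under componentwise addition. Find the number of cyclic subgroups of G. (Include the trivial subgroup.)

Each element a generates a cyclic subgroup ⟨a⟩; distinct elements may generate the same one (a cyclic group of order d has φ(d) generators).
Cyclic subgroups by order — order 1: 1; order 2: 3; order 3: 1; order 6: 3.
Total: 8.

8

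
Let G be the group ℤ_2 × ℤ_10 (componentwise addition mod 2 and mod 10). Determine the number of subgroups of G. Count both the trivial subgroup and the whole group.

10

|G| = 20, so by Lagrange every subgroup order divides 20. Divisors: 1, 2, 4, 5, 10, 20.
Subgroups by order — order 1: 1; order 2: 3; order 4: 1; order 5: 1; order 10: 3; order 20: 1.
Total: 1 + 3 + 1 + 1 + 3 + 1 = 10.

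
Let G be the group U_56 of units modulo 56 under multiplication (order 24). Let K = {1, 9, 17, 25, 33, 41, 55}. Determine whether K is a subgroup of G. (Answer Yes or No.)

No

|K| = 7 does not divide |G| = 24, so by Lagrange K is not a subgroup.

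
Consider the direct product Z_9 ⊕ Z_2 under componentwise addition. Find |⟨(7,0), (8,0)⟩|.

|⟨(7,0)⟩| = 9 and |⟨(8,0)⟩| = 9, so |H| is a multiple of lcm(9, 9) = 9 and divides |G| = 18.
Closing under the operation: H = {(0,0), (1,0), (2,0), (3,0), (4,0), (5,0), (6,0), (7,0), (8,0)}, so |H| = 9.

9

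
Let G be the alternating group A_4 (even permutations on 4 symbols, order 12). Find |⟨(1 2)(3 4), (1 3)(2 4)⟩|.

|⟨(1 2)(3 4)⟩| = 2 and |⟨(1 3)(2 4)⟩| = 2, so |H| is a multiple of lcm(2, 2) = 2 and divides |G| = 12.
Closing under the operation: H = {e, (1 2)(3 4), (1 3)(2 4), (1 4)(2 3)}, so |H| = 4.

4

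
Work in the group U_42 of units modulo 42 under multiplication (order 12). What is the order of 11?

6

Compute successive powers of 11 mod 42: 11, 37, 29, 25, 23, 1; 11^6 ≡ 1 (mod 42).
So |⟨11⟩| = 6.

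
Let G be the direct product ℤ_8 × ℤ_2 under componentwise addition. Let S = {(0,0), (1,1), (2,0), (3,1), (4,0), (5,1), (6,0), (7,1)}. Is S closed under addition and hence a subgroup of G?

Yes

|S| = 8 divides |G| = 16, consistent with Lagrange.
S contains the identity, every element's inverse is in S, and S is closed under +: it is a subgroup.
In fact S = ⟨(7,1)⟩.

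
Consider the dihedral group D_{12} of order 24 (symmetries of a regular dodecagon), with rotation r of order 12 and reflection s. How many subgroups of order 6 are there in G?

|G| = 24 and 6 | 24, so subgroups of order 6 are possible by Lagrange.
The subgroups of order 6 are: {e, r^2, r^4, r^6, r^8, r^10}; {e, r^4, r^8, r^2s, r^6s, r^10s}; {e, r^4, r^8, r^3s, r^7s, r^11s}; {e, r^4, r^8, s, r^4s, r^8s}; … (5 in all).
So G has 5 subgroups of order 6.

5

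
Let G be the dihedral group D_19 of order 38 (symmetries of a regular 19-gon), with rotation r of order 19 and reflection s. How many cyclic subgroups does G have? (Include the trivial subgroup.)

21

Group the elements of G by the cyclic subgroup they generate; each cyclic subgroup of order d accounts for φ(d) elements.
Cyclic subgroups by order — order 1: 1; order 2: 19; order 19: 1.
Total: 21.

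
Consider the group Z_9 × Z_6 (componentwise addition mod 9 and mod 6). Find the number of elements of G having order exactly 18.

An element (a,b) has order lcm(ord(a), ord(b)); count pairs with lcm equal to 18.
Enumerating gives 18 such elements.

18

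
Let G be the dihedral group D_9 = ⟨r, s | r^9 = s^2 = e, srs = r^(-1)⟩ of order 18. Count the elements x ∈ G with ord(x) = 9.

6

The elements of order 9 are: r, r^2, r^4, r^5, r^7, r^8.
That's 6.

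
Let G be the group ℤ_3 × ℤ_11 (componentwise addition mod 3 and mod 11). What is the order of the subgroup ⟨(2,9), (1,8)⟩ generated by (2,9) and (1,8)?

|⟨(2,9)⟩| = 33 and |⟨(1,8)⟩| = 33, so |H| is a multiple of lcm(33, 33) = 33 and divides |G| = 33.
Closing {(2,9), (1,8)} under the group operation gives all of G, so |H| = 33.

33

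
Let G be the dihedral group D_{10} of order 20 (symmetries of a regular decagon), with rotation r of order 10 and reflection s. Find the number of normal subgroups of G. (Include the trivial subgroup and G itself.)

7

G has 22 subgroups. Checking conjugation-invariance by order — order 1: 1/1 normal; order 2: 1/11 normal; order 4: 0/5 normal; order 5: 1/1 normal; order 10: 3/3 normal; order 20: 1/1 normal.
Total normal subgroups: 7.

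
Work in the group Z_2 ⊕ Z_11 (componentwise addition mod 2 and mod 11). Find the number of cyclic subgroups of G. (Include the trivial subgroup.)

4

Group the elements of G by the cyclic subgroup they generate; each cyclic subgroup of order d accounts for φ(d) elements.
Cyclic subgroups by order — order 1: 1; order 2: 1; order 11: 1; order 22: 1.
Total: 4.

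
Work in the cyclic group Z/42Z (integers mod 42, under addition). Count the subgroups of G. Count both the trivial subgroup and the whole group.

8

Subgroups of the cyclic group Z/42Z correspond bijectively to divisors of 42.
Divisors of 42: 1, 2, 3, 6, 7, 14, 21, 42.
So Z/42Z has 8 subgroups.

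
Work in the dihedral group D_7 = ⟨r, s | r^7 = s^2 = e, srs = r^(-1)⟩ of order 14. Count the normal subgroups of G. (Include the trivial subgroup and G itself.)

G has 10 subgroups. Checking conjugation-invariance by order — order 1: 1/1 normal; order 2: 0/7 normal; order 7: 1/1 normal; order 14: 1/1 normal.
Total normal subgroups: 3.

3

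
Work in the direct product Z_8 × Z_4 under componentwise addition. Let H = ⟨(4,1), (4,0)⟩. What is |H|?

8

|⟨(4,1)⟩| = 4 and |⟨(4,0)⟩| = 2, so |H| is a multiple of lcm(4, 2) = 4 and divides |G| = 32.
Closing under the operation: H = {(0,0), (0,1), (0,2), (0,3), (4,0), (4,1), (4,2), (4,3)}, so |H| = 8.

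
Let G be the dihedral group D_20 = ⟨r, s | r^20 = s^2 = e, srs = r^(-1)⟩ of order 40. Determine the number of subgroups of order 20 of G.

|G| = 40 and 20 | 40, so subgroups of order 20 are possible by Lagrange.
The subgroups of order 20 are: {e, r, r^2, r^3, r^4, r^5, r^6, r^7, r^8, r^9, r^10, r^11, r^12, r^13, r^14, r^15, r^16, r^17, r^18, r^19}; {e, r^2, r^4, r^6, r^8, r^10, r^12, r^14, r^16, r^18, s, r^2s, r^4s, r^6s, r^8s, r^10s, r^12s, r^14s, r^16s, r^18s}; {e, r^2, r^4, r^6, r^8, r^10, r^12, r^14, r^16, r^18, rs, r^3s, r^5s, r^7s, r^9s, r^11s, r^13s, r^15s, r^17s, r^19s}.
So G has 3 subgroups of order 20.

3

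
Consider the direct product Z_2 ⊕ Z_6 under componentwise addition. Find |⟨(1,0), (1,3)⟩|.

4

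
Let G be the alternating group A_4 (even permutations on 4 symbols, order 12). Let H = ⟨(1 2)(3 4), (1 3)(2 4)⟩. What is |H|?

4

|⟨(1 2)(3 4)⟩| = 2 and |⟨(1 3)(2 4)⟩| = 2, so |H| is a multiple of lcm(2, 2) = 2 and divides |G| = 12.
Closing under the operation: H = {e, (1 2)(3 4), (1 3)(2 4), (1 4)(2 3)}, so |H| = 4.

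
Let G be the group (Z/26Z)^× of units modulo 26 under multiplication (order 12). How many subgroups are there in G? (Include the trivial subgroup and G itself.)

6

|G| = 12, so by Lagrange every subgroup order divides 12. Divisors: 1, 2, 3, 4, 6, 12.
Subgroups by order — order 1: 1; order 2: 1; order 3: 1; order 4: 1; order 6: 1; order 12: 1.
Total: 1 + 1 + 1 + 1 + 1 + 1 = 6.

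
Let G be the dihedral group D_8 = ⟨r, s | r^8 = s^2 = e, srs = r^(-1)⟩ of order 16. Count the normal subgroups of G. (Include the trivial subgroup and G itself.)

G has 19 subgroups. Checking conjugation-invariance by order — order 1: 1/1 normal; order 2: 1/9 normal; order 4: 1/5 normal; order 8: 3/3 normal; order 16: 1/1 normal.
Total normal subgroups: 7.

7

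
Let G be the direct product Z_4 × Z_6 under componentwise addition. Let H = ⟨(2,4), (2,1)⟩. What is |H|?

|⟨(2,4)⟩| = 6 and |⟨(2,1)⟩| = 6, so |H| is a multiple of lcm(6, 6) = 6 and divides |G| = 24.
Closing under the operation: H = {(0,0), (0,1), (0,2), (0,3), (0,4), (0,5), (2,0), (2,1), (2,2), (2,3), (2,4), (2,5)}, so |H| = 12.

12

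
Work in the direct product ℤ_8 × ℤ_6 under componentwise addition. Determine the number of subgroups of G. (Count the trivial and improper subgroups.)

22

|G| = 48, so by Lagrange every subgroup order divides 48. Divisors: 1, 2, 3, 4, 6, 8, 12, 16, 24, 48.
Subgroups by order — order 1: 1; order 2: 3; order 3: 1; order 4: 3; order 6: 3; order 8: 3; order 12: 3; order 16: 1; order 24: 3; order 48: 1.
Total: 1 + 3 + 1 + 3 + 3 + 3 + 3 + 1 + 3 + 1 = 22.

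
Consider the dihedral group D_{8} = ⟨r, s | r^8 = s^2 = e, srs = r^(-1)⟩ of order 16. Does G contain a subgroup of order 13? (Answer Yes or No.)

No

13 does not divide |G| = 16, so by Lagrange no subgroup of order 13 exists.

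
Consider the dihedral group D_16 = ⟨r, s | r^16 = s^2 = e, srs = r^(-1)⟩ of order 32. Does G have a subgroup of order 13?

13 does not divide |G| = 32, so by Lagrange no subgroup of order 13 exists.

No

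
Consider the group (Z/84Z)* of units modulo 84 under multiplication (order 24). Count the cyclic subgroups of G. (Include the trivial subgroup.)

Group the elements of G by the cyclic subgroup they generate; each cyclic subgroup of order d accounts for φ(d) elements.
Cyclic subgroups by order — order 1: 1; order 2: 7; order 3: 1; order 6: 7.
Total: 16.

16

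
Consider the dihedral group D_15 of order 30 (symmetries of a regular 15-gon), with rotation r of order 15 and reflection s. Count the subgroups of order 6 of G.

5

|G| = 30 and 6 | 30, so subgroups of order 6 are possible by Lagrange.
The subgroups of order 6 are: {e, r^5, r^10, s, r^5s, r^10s}; {e, r^5, r^10, rs, r^6s, r^11s}; {e, r^5, r^10, r^2s, r^7s, r^12s}; {e, r^5, r^10, r^3s, r^8s, r^13s}; … (5 in all).
So G has 5 subgroups of order 6.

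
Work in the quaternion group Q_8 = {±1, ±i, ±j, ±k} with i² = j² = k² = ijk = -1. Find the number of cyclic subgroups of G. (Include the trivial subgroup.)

Group the elements of G by the cyclic subgroup they generate; each cyclic subgroup of order d accounts for φ(d) elements.
Cyclic subgroups by order — order 1: 1; order 2: 1; order 4: 3.
Total: 5.

5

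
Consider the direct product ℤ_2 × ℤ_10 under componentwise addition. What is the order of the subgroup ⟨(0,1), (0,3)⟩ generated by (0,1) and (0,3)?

10

|⟨(0,1)⟩| = 10 and |⟨(0,3)⟩| = 10, so |H| is a multiple of lcm(10, 10) = 10 and divides |G| = 20.
Closing under the operation: H = {(0,0), (0,1), (0,2), (0,3), (0,4), (0,5), (0,6), (0,7), (0,8), (0,9)}, so |H| = 10.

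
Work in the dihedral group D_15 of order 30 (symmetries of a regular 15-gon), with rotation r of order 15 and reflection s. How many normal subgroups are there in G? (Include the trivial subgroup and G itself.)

5

G has 28 subgroups. Checking conjugation-invariance by order — order 1: 1/1 normal; order 2: 0/15 normal; order 3: 1/1 normal; order 5: 1/1 normal; order 6: 0/5 normal; order 10: 0/3 normal; order 15: 1/1 normal; order 30: 1/1 normal.
Total normal subgroups: 5.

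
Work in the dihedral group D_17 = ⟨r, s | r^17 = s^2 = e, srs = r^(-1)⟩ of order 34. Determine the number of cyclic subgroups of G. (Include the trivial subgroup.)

Each element a generates a cyclic subgroup ⟨a⟩; distinct elements may generate the same one (a cyclic group of order d has φ(d) generators).
Cyclic subgroups by order — order 1: 1; order 2: 17; order 17: 1.
Total: 19.

19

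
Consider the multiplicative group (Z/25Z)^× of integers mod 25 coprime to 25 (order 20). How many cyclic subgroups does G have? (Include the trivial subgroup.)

A cyclic subgroup of order d is generated by each of its φ(d) elements of order d, so the cyclic subgroups of order d number (#elements of order d)/φ(d).
Cyclic subgroups by order — order 1: 1; order 2: 1; order 4: 1; order 5: 1; order 10: 1; order 20: 1.
Total: 6.

6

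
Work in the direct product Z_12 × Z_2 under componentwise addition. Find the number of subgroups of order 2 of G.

3

|G| = 24 and 2 | 24, so subgroups of order 2 are possible by Lagrange.
The subgroups of order 2 are: {(0,0), (0,1)}; {(0,0), (6,0)}; {(0,0), (6,1)}.
So G has 3 subgroups of order 2.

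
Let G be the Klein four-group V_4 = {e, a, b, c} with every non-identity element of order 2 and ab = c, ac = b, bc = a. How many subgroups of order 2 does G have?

3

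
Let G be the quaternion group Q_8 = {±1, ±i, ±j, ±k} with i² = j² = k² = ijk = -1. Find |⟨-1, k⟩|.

|⟨-1⟩| = 2 and |⟨k⟩| = 4, so |H| is a multiple of lcm(2, 4) = 4 and divides |G| = 8.
Closing under the operation: H = {1, -1, k, -k}, so |H| = 4.

4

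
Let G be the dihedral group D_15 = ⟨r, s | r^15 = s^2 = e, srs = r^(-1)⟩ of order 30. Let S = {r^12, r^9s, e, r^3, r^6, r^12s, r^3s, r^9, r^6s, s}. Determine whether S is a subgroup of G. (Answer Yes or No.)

|S| = 10 divides |G| = 30, consistent with Lagrange.
S contains the identity, every element's inverse is in S, and S is closed under ·: it is a subgroup.

Yes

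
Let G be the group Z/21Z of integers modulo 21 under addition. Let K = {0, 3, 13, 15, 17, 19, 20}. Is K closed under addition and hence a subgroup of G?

No

17 ∈ K but its inverse 4 ∉ K, so K is not a subgroup.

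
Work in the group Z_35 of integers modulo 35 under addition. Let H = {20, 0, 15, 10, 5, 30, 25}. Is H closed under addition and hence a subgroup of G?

Yes

|H| = 7 divides |G| = 35, consistent with Lagrange.
H contains the identity, every element's inverse is in H, and H is closed under +: it is a subgroup.
In fact H = ⟨20⟩.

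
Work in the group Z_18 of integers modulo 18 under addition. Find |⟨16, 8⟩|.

|⟨16⟩| = 9 and |⟨8⟩| = 9, so |H| is a multiple of lcm(9, 9) = 9 and divides |G| = 18.
Closing under the operation: H = {0, 2, 4, 6, 8, 10, 12, 14, 16}, so |H| = 9.

9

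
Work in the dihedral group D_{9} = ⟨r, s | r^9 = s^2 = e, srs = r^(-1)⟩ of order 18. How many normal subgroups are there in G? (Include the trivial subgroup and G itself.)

G has 16 subgroups. Checking conjugation-invariance by order — order 1: 1/1 normal; order 2: 0/9 normal; order 3: 1/1 normal; order 6: 0/3 normal; order 9: 1/1 normal; order 18: 1/1 normal.
Total normal subgroups: 4.

4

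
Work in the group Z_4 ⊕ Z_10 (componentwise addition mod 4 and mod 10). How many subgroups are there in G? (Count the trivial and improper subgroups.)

|G| = 40, so by Lagrange every subgroup order divides 40. Divisors: 1, 2, 4, 5, 8, 10, 20, 40.
Subgroups by order — order 1: 1; order 2: 3; order 4: 3; order 5: 1; order 8: 1; order 10: 3; order 20: 3; order 40: 1.
Total: 1 + 3 + 3 + 1 + 1 + 3 + 3 + 1 = 16.

16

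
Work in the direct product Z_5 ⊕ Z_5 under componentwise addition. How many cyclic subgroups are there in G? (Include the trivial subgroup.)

7

Group the elements of G by the cyclic subgroup they generate; each cyclic subgroup of order d accounts for φ(d) elements.
Cyclic subgroups by order — order 1: 1; order 5: 6.
Total: 7.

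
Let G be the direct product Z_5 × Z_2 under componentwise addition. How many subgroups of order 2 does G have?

|G| = 10 and 2 | 10, so subgroups of order 2 are possible by Lagrange.
The subgroups of order 2 are: {(0,0), (0,1)}.
So G has 1 subgroup of order 2.

1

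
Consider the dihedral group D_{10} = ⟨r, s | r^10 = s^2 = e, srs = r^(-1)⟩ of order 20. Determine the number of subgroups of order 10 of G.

|G| = 20 and 10 | 20, so subgroups of order 10 are possible by Lagrange.
The subgroups of order 10 are: {e, r, r^2, r^3, r^4, r^5, r^6, r^7, r^8, r^9}; {e, r^2, r^4, r^6, r^8, s, r^2s, r^4s, r^6s, r^8s}; {e, r^2, r^4, r^6, r^8, rs, r^3s, r^5s, r^7s, r^9s}.
So G has 3 subgroups of order 10.

3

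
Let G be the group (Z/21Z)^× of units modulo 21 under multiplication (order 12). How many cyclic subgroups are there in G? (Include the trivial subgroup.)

8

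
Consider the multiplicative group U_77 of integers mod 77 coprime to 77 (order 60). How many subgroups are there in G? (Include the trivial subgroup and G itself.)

20

|G| = 60, so by Lagrange every subgroup order divides 60. Divisors: 1, 2, 3, 4, 5, 6, 10, 12, 15, 20, 30, 60.
Subgroups by order — order 1: 1; order 2: 3; order 3: 1; order 4: 1; order 5: 1; order 6: 3; order 10: 3; order 12: 1; order 15: 1; order 20: 1; order 30: 3; order 60: 1.
Total: 1 + 3 + 1 + 1 + 1 + 3 + 3 + 1 + 1 + 1 + 3 + 1 = 20.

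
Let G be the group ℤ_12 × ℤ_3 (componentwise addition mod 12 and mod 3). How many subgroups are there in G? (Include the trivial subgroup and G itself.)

|G| = 36, so by Lagrange every subgroup order divides 36. Divisors: 1, 2, 3, 4, 6, 9, 12, 18, 36.
Subgroups by order — order 1: 1; order 2: 1; order 3: 4; order 4: 1; order 6: 4; order 9: 1; order 12: 4; order 18: 1; order 36: 1.
Total: 1 + 1 + 4 + 1 + 4 + 1 + 4 + 1 + 1 = 18.

18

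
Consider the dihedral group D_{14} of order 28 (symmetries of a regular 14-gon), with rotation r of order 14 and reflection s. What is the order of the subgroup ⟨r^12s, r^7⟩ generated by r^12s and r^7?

4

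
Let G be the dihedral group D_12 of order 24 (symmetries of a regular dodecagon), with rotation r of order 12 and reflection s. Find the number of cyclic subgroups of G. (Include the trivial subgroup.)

18

Each element a generates a cyclic subgroup ⟨a⟩; distinct elements may generate the same one (a cyclic group of order d has φ(d) generators).
Cyclic subgroups by order — order 1: 1; order 2: 13; order 3: 1; order 4: 1; order 6: 1; order 12: 1.
Total: 18.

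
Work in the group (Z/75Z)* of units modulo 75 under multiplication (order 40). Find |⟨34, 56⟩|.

|⟨34⟩| = 10 and |⟨56⟩| = 10, so |H| is a multiple of lcm(10, 10) = 10 and divides |G| = 40.
Closing under the operation: H = {1, 4, 11, 14, 16, 19, 26, 29, 31, 34, 41, 44, 46, 49, 56, 59, 61, 64, 71, 74}, so |H| = 20.

20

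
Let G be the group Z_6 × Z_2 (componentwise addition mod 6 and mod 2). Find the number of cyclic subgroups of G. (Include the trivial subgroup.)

Each element a generates a cyclic subgroup ⟨a⟩; distinct elements may generate the same one (a cyclic group of order d has φ(d) generators).
Cyclic subgroups by order — order 1: 1; order 2: 3; order 3: 1; order 6: 3.
Total: 8.

8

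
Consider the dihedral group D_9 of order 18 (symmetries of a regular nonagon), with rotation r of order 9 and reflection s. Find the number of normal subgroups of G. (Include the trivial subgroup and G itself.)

4

G has 16 subgroups. Checking conjugation-invariance by order — order 1: 1/1 normal; order 2: 0/9 normal; order 3: 1/1 normal; order 6: 0/3 normal; order 9: 1/1 normal; order 18: 1/1 normal.
Total normal subgroups: 4.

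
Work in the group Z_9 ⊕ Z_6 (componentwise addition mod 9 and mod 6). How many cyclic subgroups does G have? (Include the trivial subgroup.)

Group the elements of G by the cyclic subgroup they generate; each cyclic subgroup of order d accounts for φ(d) elements.
Cyclic subgroups by order — order 1: 1; order 2: 1; order 3: 4; order 6: 4; order 9: 3; order 18: 3.
Total: 16.

16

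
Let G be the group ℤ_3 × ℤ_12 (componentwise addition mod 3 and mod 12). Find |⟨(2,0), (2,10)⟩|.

|⟨(2,0)⟩| = 3 and |⟨(2,10)⟩| = 6, so |H| is a multiple of lcm(3, 6) = 6 and divides |G| = 36.
Closing under the operation: H = {(0,0), (0,2), (0,4), (0,6), (0,8), (0,10), (1,0), (1,2), (1,4), (1,6), (1,8), (1,10), (2,0), (2,2), (2,4), (2,6), (2,8), (2,10)}, so |H| = 18.

18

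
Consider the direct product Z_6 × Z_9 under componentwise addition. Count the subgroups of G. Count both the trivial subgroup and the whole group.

20

|G| = 54, so by Lagrange every subgroup order divides 54. Divisors: 1, 2, 3, 6, 9, 18, 27, 54.
Subgroups by order — order 1: 1; order 2: 1; order 3: 4; order 6: 4; order 9: 4; order 18: 4; order 27: 1; order 54: 1.
Total: 1 + 1 + 4 + 4 + 4 + 4 + 1 + 1 = 20.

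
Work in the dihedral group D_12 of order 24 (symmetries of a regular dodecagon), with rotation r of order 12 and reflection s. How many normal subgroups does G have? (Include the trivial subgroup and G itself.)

9

G has 34 subgroups. Checking conjugation-invariance by order — order 1: 1/1 normal; order 2: 1/13 normal; order 3: 1/1 normal; order 4: 1/7 normal; order 6: 1/5 normal; order 8: 0/3 normal; order 12: 3/3 normal; order 24: 1/1 normal.
Total normal subgroups: 9.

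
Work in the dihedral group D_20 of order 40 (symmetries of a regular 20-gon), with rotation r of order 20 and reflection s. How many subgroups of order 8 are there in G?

|G| = 40 and 8 | 40, so subgroups of order 8 are possible by Lagrange.
The subgroups of order 8 are: {e, r^5, r^10, r^15, s, r^5s, r^10s, r^15s}; {e, r^5, r^10, r^15, rs, r^6s, r^11s, r^16s}; {e, r^5, r^10, r^15, r^2s, r^7s, r^12s, r^17s}; {e, r^5, r^10, r^15, r^3s, r^8s, r^13s, r^18s}; … (5 in all).
So G has 5 subgroups of order 8.

5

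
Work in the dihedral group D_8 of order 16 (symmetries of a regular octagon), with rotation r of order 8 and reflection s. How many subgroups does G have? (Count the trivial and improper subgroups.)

|G| = 16, so by Lagrange every subgroup order divides 16. Divisors: 1, 2, 4, 8, 16.
Subgroups by order — order 1: 1; order 2: 9; order 4: 5; order 8: 3; order 16: 1.
Total: 1 + 9 + 5 + 3 + 1 = 19.

19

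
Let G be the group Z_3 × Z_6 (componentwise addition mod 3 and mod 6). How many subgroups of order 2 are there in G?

|G| = 18 and 2 | 18, so subgroups of order 2 are possible by Lagrange.
The subgroups of order 2 are: {(0,0), (0,3)}.
So G has 1 subgroup of order 2.

1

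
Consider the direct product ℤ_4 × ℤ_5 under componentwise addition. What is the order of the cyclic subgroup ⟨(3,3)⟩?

20

The order of (3,3) in Z_4 × Z_5 is lcm(ord(3) in Z_4, ord(3) in Z_5).
ord(3) = 4 and ord(3) = 5, so |⟨(3,3)⟩| = lcm(4, 5) = 20.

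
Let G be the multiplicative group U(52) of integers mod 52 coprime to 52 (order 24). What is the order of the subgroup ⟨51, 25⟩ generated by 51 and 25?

4

|⟨51⟩| = 2 and |⟨25⟩| = 2, so |H| is a multiple of lcm(2, 2) = 2 and divides |G| = 24.
Closing under the operation: H = {1, 25, 27, 51}, so |H| = 4.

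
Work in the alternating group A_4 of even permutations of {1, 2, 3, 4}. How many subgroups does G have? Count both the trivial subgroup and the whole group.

|G| = 12, so by Lagrange every subgroup order divides 12. Divisors: 1, 2, 3, 4, 6, 12.
Subgroups by order — order 1: 1; order 2: 3; order 3: 4; order 4: 1; order 6: 0; order 12: 1.
Total: 1 + 3 + 4 + 1 + 0 + 1 = 10.

10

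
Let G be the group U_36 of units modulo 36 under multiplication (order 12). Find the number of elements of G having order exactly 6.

The elements of order 6 are: 5, 7, 11, 23, 29, 31.
That's 6.

6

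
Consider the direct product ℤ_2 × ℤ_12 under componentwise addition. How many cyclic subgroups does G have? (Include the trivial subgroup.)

12

Group the elements of G by the cyclic subgroup they generate; each cyclic subgroup of order d accounts for φ(d) elements.
Cyclic subgroups by order — order 1: 1; order 2: 3; order 3: 1; order 4: 2; order 6: 3; order 12: 2.
Total: 12.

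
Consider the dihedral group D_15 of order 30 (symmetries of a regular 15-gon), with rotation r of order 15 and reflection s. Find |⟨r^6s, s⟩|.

10

|⟨r^6s⟩| = 2 and |⟨s⟩| = 2, so |H| is a multiple of lcm(2, 2) = 2 and divides |G| = 30.
Closing under the operation: H = {e, r^3, r^6, r^9, r^12, s, r^3s, r^6s, r^9s, r^12s}, so |H| = 10.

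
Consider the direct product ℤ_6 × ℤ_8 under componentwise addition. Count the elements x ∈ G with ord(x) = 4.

An element (a,b) has order lcm(ord(a), ord(b)); count pairs with lcm equal to 4.
Enumerating gives 4 such elements.

4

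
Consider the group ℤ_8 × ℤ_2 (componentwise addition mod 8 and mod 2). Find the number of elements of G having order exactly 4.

An element (a,b) has order lcm(ord(a), ord(b)); count pairs with lcm equal to 4.
Enumerating gives 4 such elements.

4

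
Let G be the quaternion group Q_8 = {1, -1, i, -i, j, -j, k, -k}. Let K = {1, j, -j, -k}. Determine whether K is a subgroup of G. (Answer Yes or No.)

No

-k ∈ K but its inverse k ∉ K, so K is not a subgroup.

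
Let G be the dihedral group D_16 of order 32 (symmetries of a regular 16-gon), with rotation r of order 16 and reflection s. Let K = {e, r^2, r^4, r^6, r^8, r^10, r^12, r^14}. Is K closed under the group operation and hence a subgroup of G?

Yes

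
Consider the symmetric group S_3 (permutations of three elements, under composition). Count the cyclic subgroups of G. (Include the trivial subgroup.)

5

Each element a generates a cyclic subgroup ⟨a⟩; distinct elements may generate the same one (a cyclic group of order d has φ(d) generators).
Cyclic subgroups by order — order 1: 1; order 2: 3; order 3: 1.
Total: 5.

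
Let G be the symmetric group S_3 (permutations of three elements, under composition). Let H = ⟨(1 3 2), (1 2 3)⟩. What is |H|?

3

|⟨(1 3 2)⟩| = 3 and |⟨(1 2 3)⟩| = 3, so |H| is a multiple of lcm(3, 3) = 3 and divides |G| = 6.
Closing under the operation: H = {e, (1 2 3), (1 3 2)}, so |H| = 3.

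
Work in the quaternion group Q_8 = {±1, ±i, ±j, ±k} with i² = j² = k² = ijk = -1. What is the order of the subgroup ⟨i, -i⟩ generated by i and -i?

|⟨i⟩| = 4 and |⟨-i⟩| = 4, so |H| is a multiple of lcm(4, 4) = 4 and divides |G| = 8.
Closing under the operation: H = {1, -1, i, -i}, so |H| = 4.

4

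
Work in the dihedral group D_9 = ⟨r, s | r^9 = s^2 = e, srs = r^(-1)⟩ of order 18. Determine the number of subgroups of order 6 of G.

|G| = 18 and 6 | 18, so subgroups of order 6 are possible by Lagrange.
The subgroups of order 6 are: {e, r^3, r^6, r^2s, r^5s, r^8s}; {e, r^3, r^6, s, r^3s, r^6s}; {e, r^3, r^6, rs, r^4s, r^7s}.
So G has 3 subgroups of order 6.

3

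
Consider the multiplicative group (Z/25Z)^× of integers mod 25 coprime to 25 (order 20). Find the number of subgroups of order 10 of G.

|G| = 20 and 10 | 20, so subgroups of order 10 are possible by Lagrange.
The subgroups of order 10 are: {1, 4, 6, 9, 11, 14, 16, 19, 21, 24}.
So G has 1 subgroup of order 10.

1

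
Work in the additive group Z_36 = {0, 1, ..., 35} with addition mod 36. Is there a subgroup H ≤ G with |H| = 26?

No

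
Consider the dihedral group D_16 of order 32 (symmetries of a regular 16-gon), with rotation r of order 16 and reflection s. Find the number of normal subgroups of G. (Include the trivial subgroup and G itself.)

8

G has 36 subgroups. Checking conjugation-invariance by order — order 1: 1/1 normal; order 2: 1/17 normal; order 4: 1/9 normal; order 8: 1/5 normal; order 16: 3/3 normal; order 32: 1/1 normal.
Total normal subgroups: 8.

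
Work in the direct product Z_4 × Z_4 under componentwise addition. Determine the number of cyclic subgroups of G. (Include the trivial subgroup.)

Each element a generates a cyclic subgroup ⟨a⟩; distinct elements may generate the same one (a cyclic group of order d has φ(d) generators).
Cyclic subgroups by order — order 1: 1; order 2: 3; order 4: 6.
Total: 10.

10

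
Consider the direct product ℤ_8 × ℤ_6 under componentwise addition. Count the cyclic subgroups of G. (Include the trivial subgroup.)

16

Group the elements of G by the cyclic subgroup they generate; each cyclic subgroup of order d accounts for φ(d) elements.
Cyclic subgroups by order — order 1: 1; order 2: 3; order 3: 1; order 4: 2; order 6: 3; order 8: 2; order 12: 2; order 24: 2.
Total: 16.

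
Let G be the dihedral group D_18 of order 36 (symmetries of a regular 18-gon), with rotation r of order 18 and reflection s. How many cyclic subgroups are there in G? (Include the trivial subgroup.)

Each element a generates a cyclic subgroup ⟨a⟩; distinct elements may generate the same one (a cyclic group of order d has φ(d) generators).
Cyclic subgroups by order — order 1: 1; order 2: 19; order 3: 1; order 6: 1; order 9: 1; order 18: 1.
Total: 24.

24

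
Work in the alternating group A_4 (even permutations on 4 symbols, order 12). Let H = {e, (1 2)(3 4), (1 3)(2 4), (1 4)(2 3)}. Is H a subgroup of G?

|H| = 4 divides |G| = 12, consistent with Lagrange.
H contains the identity, every element's inverse is in H, and H is closed under ∘: it is a subgroup.

Yes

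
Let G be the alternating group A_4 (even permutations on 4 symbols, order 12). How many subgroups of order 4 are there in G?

|G| = 12 and 4 | 12, so subgroups of order 4 are possible by Lagrange.
The subgroups of order 4 are: {e, (1 2)(3 4), (1 3)(2 4), (1 4)(2 3)}.
So G has 1 subgroup of order 4.

1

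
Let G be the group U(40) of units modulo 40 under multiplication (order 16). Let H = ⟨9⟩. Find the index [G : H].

8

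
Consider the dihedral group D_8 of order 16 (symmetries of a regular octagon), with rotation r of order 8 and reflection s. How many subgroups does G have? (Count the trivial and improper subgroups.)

19

|G| = 16, so by Lagrange every subgroup order divides 16. Divisors: 1, 2, 4, 8, 16.
Subgroups by order — order 1: 1; order 2: 9; order 4: 5; order 8: 3; order 16: 1.
Total: 1 + 9 + 5 + 3 + 1 = 19.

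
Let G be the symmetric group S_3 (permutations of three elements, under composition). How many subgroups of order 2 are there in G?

3

|G| = 6 and 2 | 6, so subgroups of order 2 are possible by Lagrange.
The subgroups of order 2 are: {e, (1 2)}; {e, (1 3)}; {e, (2 3)}.
So G has 3 subgroups of order 2.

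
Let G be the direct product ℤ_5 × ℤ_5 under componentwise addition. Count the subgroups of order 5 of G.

6

|G| = 25 and 5 | 25, so subgroups of order 5 are possible by Lagrange.
The subgroups of order 5 are: {(0,0), (0,1), (0,2), (0,3), (0,4)}; {(0,0), (1,0), (2,0), (3,0), (4,0)}; {(0,0), (1,1), (2,2), (3,3), (4,4)}; {(0,0), (1,2), (2,4), (3,1), (4,3)}; … (6 in all).
So G has 6 subgroups of order 5.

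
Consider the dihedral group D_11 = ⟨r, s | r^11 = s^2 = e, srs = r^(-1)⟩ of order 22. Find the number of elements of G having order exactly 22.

0

No element of G has order 22 (even though 22 | 22).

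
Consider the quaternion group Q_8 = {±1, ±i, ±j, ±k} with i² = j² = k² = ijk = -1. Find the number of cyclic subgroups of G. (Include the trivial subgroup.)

A cyclic subgroup of order d is generated by each of its φ(d) elements of order d, so the cyclic subgroups of order d number (#elements of order d)/φ(d).
Cyclic subgroups by order — order 1: 1; order 2: 1; order 4: 3.
Total: 5.

5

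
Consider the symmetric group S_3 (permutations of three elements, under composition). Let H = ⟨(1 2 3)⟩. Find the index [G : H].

|⟨(1 2 3)⟩| = 3 and |G| = 6.
By Lagrange, [G : H] = |G|/|H| = 6/3 = 2.

2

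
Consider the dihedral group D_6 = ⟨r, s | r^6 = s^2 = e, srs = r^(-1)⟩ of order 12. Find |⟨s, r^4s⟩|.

6

|⟨s⟩| = 2 and |⟨r^4s⟩| = 2, so |H| is a multiple of lcm(2, 2) = 2 and divides |G| = 12.
Closing under the operation: H = {e, r^2, r^4, s, r^2s, r^4s}, so |H| = 6.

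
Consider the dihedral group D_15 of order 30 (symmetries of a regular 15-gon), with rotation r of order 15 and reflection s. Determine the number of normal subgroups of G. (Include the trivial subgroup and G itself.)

5

G has 28 subgroups. Checking conjugation-invariance by order — order 1: 1/1 normal; order 2: 0/15 normal; order 3: 1/1 normal; order 5: 1/1 normal; order 6: 0/5 normal; order 10: 0/3 normal; order 15: 1/1 normal; order 30: 1/1 normal.
Total normal subgroups: 5.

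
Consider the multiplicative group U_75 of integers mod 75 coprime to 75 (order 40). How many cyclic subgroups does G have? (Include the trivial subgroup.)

12

Group the elements of G by the cyclic subgroup they generate; each cyclic subgroup of order d accounts for φ(d) elements.
Cyclic subgroups by order — order 1: 1; order 2: 3; order 4: 2; order 5: 1; order 10: 3; order 20: 2.
Total: 12.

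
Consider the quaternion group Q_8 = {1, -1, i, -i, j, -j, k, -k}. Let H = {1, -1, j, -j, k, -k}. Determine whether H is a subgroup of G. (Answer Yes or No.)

No

|H| = 6 does not divide |G| = 8, so by Lagrange H is not a subgroup.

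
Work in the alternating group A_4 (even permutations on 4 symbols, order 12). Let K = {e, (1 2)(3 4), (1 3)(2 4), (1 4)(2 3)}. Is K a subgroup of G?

|K| = 4 divides |G| = 12, consistent with Lagrange.
K contains the identity, every element's inverse is in K, and K is closed under ∘: it is a subgroup.

Yes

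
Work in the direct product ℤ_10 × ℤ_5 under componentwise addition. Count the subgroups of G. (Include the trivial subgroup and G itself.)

|G| = 50, so by Lagrange every subgroup order divides 50. Divisors: 1, 2, 5, 10, 25, 50.
Subgroups by order — order 1: 1; order 2: 1; order 5: 6; order 10: 6; order 25: 1; order 50: 1.
Total: 1 + 1 + 6 + 6 + 1 + 1 = 16.

16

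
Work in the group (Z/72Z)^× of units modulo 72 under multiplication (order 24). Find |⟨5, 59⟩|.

12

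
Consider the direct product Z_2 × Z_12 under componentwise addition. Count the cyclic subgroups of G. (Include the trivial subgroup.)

12

A cyclic subgroup of order d is generated by each of its φ(d) elements of order d, so the cyclic subgroups of order d number (#elements of order d)/φ(d).
Cyclic subgroups by order — order 1: 1; order 2: 3; order 3: 1; order 4: 2; order 6: 3; order 12: 2.
Total: 12.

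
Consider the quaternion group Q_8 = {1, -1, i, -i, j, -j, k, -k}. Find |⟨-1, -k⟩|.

|⟨-1⟩| = 2 and |⟨-k⟩| = 4, so |H| is a multiple of lcm(2, 4) = 4 and divides |G| = 8.
Closing under the operation: H = {1, -1, k, -k}, so |H| = 4.

4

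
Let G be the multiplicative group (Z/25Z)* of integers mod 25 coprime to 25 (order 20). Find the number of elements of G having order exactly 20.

The elements of order 20 are: 2, 3, 8, 12, 13, 17, 22, 23.
That's 8.

8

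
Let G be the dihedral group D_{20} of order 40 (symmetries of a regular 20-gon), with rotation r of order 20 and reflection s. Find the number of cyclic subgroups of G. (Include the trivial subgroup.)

A cyclic subgroup of order d is generated by each of its φ(d) elements of order d, so the cyclic subgroups of order d number (#elements of order d)/φ(d).
Cyclic subgroups by order — order 1: 1; order 2: 21; order 4: 1; order 5: 1; order 10: 1; order 20: 1.
Total: 26.

26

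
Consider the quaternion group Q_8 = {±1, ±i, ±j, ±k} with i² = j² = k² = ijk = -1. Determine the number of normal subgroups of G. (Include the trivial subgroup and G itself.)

6

G has 6 subgroups. Checking conjugation-invariance by order — order 1: 1/1 normal; order 2: 1/1 normal; order 4: 3/3 normal; order 8: 1/1 normal.
Total normal subgroups: 6.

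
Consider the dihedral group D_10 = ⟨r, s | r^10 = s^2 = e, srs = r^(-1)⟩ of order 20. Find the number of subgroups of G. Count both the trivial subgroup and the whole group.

22

|G| = 20, so by Lagrange every subgroup order divides 20. Divisors: 1, 2, 4, 5, 10, 20.
Subgroups by order — order 1: 1; order 2: 11; order 4: 5; order 5: 1; order 10: 3; order 20: 1.
Total: 1 + 11 + 5 + 1 + 3 + 1 = 22.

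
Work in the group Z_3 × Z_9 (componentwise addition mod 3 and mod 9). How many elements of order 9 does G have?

An element (a,b) has order lcm(ord(a), ord(b)); count pairs with lcm equal to 9.
Enumerating gives 18 such elements.

18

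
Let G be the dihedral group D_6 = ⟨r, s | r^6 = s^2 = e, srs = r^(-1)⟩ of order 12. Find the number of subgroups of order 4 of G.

|G| = 12 and 4 | 12, so subgroups of order 4 are possible by Lagrange.
The subgroups of order 4 are: {e, r^3, r^2s, r^5s}; {e, r^3, s, r^3s}; {e, r^3, rs, r^4s}.
So G has 3 subgroups of order 4.

3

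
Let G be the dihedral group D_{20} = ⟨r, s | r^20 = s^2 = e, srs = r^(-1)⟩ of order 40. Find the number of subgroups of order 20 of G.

|G| = 40 and 20 | 40, so subgroups of order 20 are possible by Lagrange.
The subgroups of order 20 are: {e, r, r^2, r^3, r^4, r^5, r^6, r^7, r^8, r^9, r^10, r^11, r^12, r^13, r^14, r^15, r^16, r^17, r^18, r^19}; {e, r^2, r^4, r^6, r^8, r^10, r^12, r^14, r^16, r^18, s, r^2s, r^4s, r^6s, r^8s, r^10s, r^12s, r^14s, r^16s, r^18s}; {e, r^2, r^4, r^6, r^8, r^10, r^12, r^14, r^16, r^18, rs, r^3s, r^5s, r^7s, r^9s, r^11s, r^13s, r^15s, r^17s, r^19s}.
So G has 3 subgroups of order 20.

3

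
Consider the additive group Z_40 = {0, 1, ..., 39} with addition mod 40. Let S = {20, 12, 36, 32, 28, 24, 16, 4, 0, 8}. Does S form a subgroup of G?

|S| = 10 divides |G| = 40, consistent with Lagrange.
S contains the identity, every element's inverse is in S, and S is closed under +: it is a subgroup.
In fact S = ⟨4⟩.

Yes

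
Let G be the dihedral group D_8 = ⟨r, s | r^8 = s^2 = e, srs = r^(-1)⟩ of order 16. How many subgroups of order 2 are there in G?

|G| = 16 and 2 | 16, so subgroups of order 2 are possible by Lagrange.
The subgroups of order 2 are: {e, r^2s}; {e, r^3s}; {e, r^4}; {e, r^4s}; … (9 in all).
So G has 9 subgroups of order 2.

9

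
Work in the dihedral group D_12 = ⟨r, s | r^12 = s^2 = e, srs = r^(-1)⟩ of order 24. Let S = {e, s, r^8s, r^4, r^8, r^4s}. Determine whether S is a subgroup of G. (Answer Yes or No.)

Yes

|S| = 6 divides |G| = 24, consistent with Lagrange.
S contains the identity, every element's inverse is in S, and S is closed under ·: it is a subgroup.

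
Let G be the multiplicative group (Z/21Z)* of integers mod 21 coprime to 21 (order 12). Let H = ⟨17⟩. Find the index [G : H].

|⟨17⟩| = 6 and |G| = 12.
By Lagrange, [G : H] = |G|/|H| = 12/6 = 2.

2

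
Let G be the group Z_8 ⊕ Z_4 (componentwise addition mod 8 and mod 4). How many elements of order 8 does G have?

An element (a,b) has order lcm(ord(a), ord(b)); count pairs with lcm equal to 8.
Enumerating gives 16 such elements.

16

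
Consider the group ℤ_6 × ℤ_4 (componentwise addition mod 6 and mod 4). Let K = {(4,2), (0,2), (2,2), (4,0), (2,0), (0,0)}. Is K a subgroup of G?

|K| = 6 divides |G| = 24, consistent with Lagrange.
K contains the identity, every element's inverse is in K, and K is closed under +: it is a subgroup.
In fact K = ⟨(2,2)⟩.

Yes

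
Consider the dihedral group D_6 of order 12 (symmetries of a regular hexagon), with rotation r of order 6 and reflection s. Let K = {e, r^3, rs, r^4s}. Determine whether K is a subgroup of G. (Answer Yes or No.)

|K| = 4 divides |G| = 12, consistent with Lagrange.
K contains the identity, every element's inverse is in K, and K is closed under ·: it is a subgroup.

Yes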